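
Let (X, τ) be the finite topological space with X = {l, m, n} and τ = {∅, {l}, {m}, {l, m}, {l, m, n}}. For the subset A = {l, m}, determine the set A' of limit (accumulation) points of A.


A' = {n}

For each x ∈ X, list the open sets U ∈ τ with x ∈ U, then check whether U ∩ (A ∖ {x}) ≠ ∅ for every such U.
  x = l: open {l} ∋ x has {l} ∩ (A ∖ {l}) = ∅, so x is NOT a limit point.
  x = m: open {m} ∋ x has {m} ∩ (A ∖ {m}) = ∅, so x is NOT a limit point.
  x = n: opens ∋ x are {l, m, n}; each meets A ∖ {n}, so x IS a limit point.
Collecting: A' = {n}.


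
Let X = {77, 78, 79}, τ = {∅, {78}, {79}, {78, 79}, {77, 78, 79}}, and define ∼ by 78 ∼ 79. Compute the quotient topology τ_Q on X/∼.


X/∼ = {[77], [78=79]}; |τ_Q| = 3.

Equivalence classes: [77], [78=79].
Quotient map π: X → X/∼ sends 77 ↦ [77], 78 ↦ [78=79], 79 ↦ [78=79].
For each subset V ⊆ X/∼, compute π^{-1}(V) ⊆ X and check whether π^{-1}(V) ∈ τ. V is open in τ_Q iff π^{-1}(V) ∈ τ.
  V = {}: π^{-1}(V) = ∅ ∈ τ ✓.
  V = {[77]}: π^{-1}(V) = {77} ∉ τ ✗.
  V = {[78=79]}: π^{-1}(V) = {78, 79} ∈ τ ✓.
  V = {[77], [78=79]}: π^{-1}(V) = {77, 78, 79} ∈ τ ✓.
Open sets in the quotient: τ_Q = {{}, {[78=79]}, {[77], [78=79]}} (3 elements).


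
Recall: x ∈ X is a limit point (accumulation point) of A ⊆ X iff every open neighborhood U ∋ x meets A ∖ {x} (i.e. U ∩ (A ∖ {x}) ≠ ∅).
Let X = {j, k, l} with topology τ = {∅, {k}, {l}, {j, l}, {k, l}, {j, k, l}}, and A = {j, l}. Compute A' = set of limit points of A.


A' = {j}

For each x ∈ X, list the open sets U ∈ τ with x ∈ U, then check whether U ∩ (A ∖ {x}) ≠ ∅ for every such U.
  x = j: opens ∋ x are {j, l}, {j, k, l}; each meets A ∖ {j}, so x IS a limit point.
  x = k: open {k} ∋ x has {k} ∩ (A ∖ {k}) = ∅, so x is NOT a limit point.
  x = l: open {l} ∋ x has {l} ∩ (A ∖ {l}) = ∅, so x is NOT a limit point.
Collecting: A' = {j}.


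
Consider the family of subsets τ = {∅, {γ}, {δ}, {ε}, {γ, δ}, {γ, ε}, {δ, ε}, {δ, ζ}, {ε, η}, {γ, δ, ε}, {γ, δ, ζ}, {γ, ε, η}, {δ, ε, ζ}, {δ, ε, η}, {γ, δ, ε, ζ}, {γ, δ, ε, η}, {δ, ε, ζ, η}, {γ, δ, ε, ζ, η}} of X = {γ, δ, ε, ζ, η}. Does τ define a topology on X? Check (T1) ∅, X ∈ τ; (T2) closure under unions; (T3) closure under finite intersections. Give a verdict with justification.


τ IS a topology on X.

Axiom (T1): ∅ ∈ τ? Yes; X ∈ τ? Yes.
Axiom (T2/T3): check pairwise unions and intersections of members of τ.
All pairwise intersections and unions checked — each lies in τ. Therefore τ satisfies (T1), (T2), (T3): it IS a topology on X.


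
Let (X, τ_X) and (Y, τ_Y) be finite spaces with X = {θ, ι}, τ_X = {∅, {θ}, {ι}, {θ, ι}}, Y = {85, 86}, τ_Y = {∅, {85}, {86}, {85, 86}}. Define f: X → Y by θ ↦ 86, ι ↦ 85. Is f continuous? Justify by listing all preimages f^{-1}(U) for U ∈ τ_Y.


f IS continuous.

Compute f^{-1}(U) for each U ∈ τ_Y:
  U = ∅: f^{-1}(U) = ∅ ∈ τ_X ✓.
  U = {85}: f^{-1}(U) = {ι} ∈ τ_X ✓.
  U = {86}: f^{-1}(U) = {θ} ∈ τ_X ✓.
  U = {85, 86}: f^{-1}(U) = {θ, ι} ∈ τ_X ✓.
Every preimage lies in τ_X, so f IS continuous.


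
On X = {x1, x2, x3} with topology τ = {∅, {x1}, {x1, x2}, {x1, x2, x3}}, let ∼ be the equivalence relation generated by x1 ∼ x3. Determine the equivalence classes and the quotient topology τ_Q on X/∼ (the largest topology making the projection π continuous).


X/∼ = {[x1=x3], [x2]}; |τ_Q| = 2.

Equivalence classes: [x1=x3], [x2].
Quotient map π: X → X/∼ sends x1 ↦ [x1=x3], x2 ↦ [x2], x3 ↦ [x1=x3].
For each subset V ⊆ X/∼, compute π^{-1}(V) ⊆ X and check whether π^{-1}(V) ∈ τ. V is open in τ_Q iff π^{-1}(V) ∈ τ.
  V = {}: π^{-1}(V) = ∅ ∈ τ ✓.
  V = {[x1=x3]}: π^{-1}(V) = {x1, x3} ∉ τ ✗.
  V = {[x2]}: π^{-1}(V) = {x2} ∉ τ ✗.
  V = {[x1=x3], [x2]}: π^{-1}(V) = {x1, x2, x3} ∈ τ ✓.
Open sets in the quotient: τ_Q = {{}, {[x1=x3], [x2]}} (2 elements).


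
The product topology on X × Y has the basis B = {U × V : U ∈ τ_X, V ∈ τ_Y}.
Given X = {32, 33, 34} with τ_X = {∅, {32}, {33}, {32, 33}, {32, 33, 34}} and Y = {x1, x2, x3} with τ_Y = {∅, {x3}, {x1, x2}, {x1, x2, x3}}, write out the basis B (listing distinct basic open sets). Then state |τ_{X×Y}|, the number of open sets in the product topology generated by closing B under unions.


Basis B = {∅ × ∅, {32} × {x3}, {33} × {x3}, {32} × {x1, x2}, {32, 33} × {x3}, {33} × {x1, x2}, {32} × {x1, x2, x3}, {32, 33, 34} × {x3}, {33} × {x1, x2, x3}, {32, 33} × {x1, x2}, {32, 33} × {x1, x2, x3}, {32, 33, 34} × {x1, x2}, {32, 33, 34} × {x1, x2, x3}}; |τ_{X×Y}| = 25.

Enumerate products U × V with U ∈ τ_X, V ∈ τ_Y (deduplicated):
  ∅ × ∅ = {} (∅)
  {32} × {x3} = {(32,x3)}
  {33} × {x3} = {(33,x3)}
  {32} × {x1, x2} = {(32,x1), (32,x2)}
  {32, 33} × {x3} = {(32,x3), (33,x3)}
  {33} × {x1, x2} = {(33,x1), (33,x2)}
  {32} × {x1, x2, x3} = {(32,x1), (32,x2), (32,x3)}
  {32, 33, 34} × {x3} = {(32,x3), (33,x3), (34,x3)}
  {33} × {x1, x2, x3} = {(33,x1), (33,x2), (33,x3)}
  {32, 33} × {x1, x2} = {(32,x1), (32,x2), (33,x1), (33,x2)}
  {32, 33} × {x1, x2, x3} = {(32,x1), (32,x2), (32,x3), (33,x1), (33,x2), (33,x3)}
  {32, 33, 34} × {x1, x2} = {(32,x1), (32,x2), (33,x1), (33,x2), (34,x1), (34,x2)}
  {32, 33, 34} × {x1, x2, x3} = {(32,x1), (32,x2), (32,x3), (33,x1), (33,x2), (33,x3), (34,x1), (34,x2), (34,x3)}
These 13 distinct sets form the basis B.
Close under arbitrary unions to get τ_{X×Y}; counting gives |τ_{X×Y}| = 25.


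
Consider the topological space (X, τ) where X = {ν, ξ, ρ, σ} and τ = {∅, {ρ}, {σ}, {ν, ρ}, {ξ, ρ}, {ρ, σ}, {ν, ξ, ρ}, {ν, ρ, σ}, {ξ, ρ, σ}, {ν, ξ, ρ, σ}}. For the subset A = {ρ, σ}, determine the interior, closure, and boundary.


int(A) = {ρ, σ}, cl(A) = {ν, ξ, ρ, σ}, ∂A = {ν, ξ}.

Closed sets in (X, τ) are complements of opens:
  closed(X, τ) = {∅, {ν}, {ξ}, {σ}, {ν, ξ}, {ν, σ}, {ξ, σ}, {ν, ξ, ρ}, {ν, ξ, σ}, {ν, ξ, ρ, σ}}.
int(A) = ⋃ {U ∈ τ : U ⊆ A}. Opens contained in A: ∅, {ρ}, {σ}, {ρ, σ}.
Taking the union of these: int(A) = {ρ, σ}.
cl(A) = ⋂ {C closed : A ⊆ C}. Closed sets containing A: {ν, ξ, ρ, σ}.
Intersecting these: cl(A) = {ν, ξ, ρ, σ}.
∂A = cl(A) ∖ int(A) = {ν, ξ, ρ, σ} ∖ {ρ, σ} = {ν, ξ}.


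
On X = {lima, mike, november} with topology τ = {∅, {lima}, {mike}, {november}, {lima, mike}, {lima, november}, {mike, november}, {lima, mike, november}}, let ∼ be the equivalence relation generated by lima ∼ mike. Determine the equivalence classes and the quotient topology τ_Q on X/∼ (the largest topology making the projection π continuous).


X/∼ = {[lima=mike], [november]}; |τ_Q| = 4.

Equivalence classes: [lima=mike], [november].
Quotient map π: X → X/∼ sends lima ↦ [lima=mike], mike ↦ [lima=mike], november ↦ [november].
For each subset V ⊆ X/∼, compute π^{-1}(V) ⊆ X and check whether π^{-1}(V) ∈ τ. V is open in τ_Q iff π^{-1}(V) ∈ τ.
  V = {}: π^{-1}(V) = ∅ ∈ τ ✓.
  V = {[lima=mike]}: π^{-1}(V) = {lima, mike} ∈ τ ✓.
  V = {[november]}: π^{-1}(V) = {november} ∈ τ ✓.
  V = {[lima=mike], [november]}: π^{-1}(V) = {lima, mike, november} ∈ τ ✓.
Open sets in the quotient: τ_Q = {{}, {[lima=mike]}, {[november]}, {[lima=mike], [november]}} (4 elements).


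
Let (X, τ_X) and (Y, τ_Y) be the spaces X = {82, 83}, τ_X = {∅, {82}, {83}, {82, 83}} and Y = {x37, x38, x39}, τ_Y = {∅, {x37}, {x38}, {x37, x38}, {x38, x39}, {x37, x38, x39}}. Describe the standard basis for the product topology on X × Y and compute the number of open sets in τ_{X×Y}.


Basis B = {∅ × ∅, {82} × {x37}, {82} × {x38}, {83} × {x37}, {83} × {x38}, {82} × {x37, x38}, {82, 83} × {x37}, {82} × {x38, x39}, {82, 83} × {x38}, {83} × {x37, x38}, {83} × {x38, x39}, {82} × {x37, x38, x39}, {83} × {x37, x38, x39}, {82, 83} × {x37, x38}, {82, 83} × {x38, x39}, {82, 83} × {x37, x38, x39}}; |τ_{X×Y}| = 36.

Enumerate products U × V with U ∈ τ_X, V ∈ τ_Y (deduplicated):
  ∅ × ∅ = {} (∅)
  {82} × {x37} = {(82,x37)}
  {82} × {x38} = {(82,x38)}
  {83} × {x37} = {(83,x37)}
  {83} × {x38} = {(83,x38)}
  {82} × {x37, x38} = {(82,x37), (82,x38)}
  {82, 83} × {x37} = {(82,x37), (83,x37)}
  {82} × {x38, x39} = {(82,x38), (82,x39)}
  {82, 83} × {x38} = {(82,x38), (83,x38)}
  {83} × {x37, x38} = {(83,x37), (83,x38)}
  {83} × {x38, x39} = {(83,x38), (83,x39)}
  {82} × {x37, x38, x39} = {(82,x37), (82,x38), (82,x39)}
  {83} × {x37, x38, x39} = {(83,x37), (83,x38), (83,x39)}
  {82, 83} × {x37, x38} = {(82,x37), (82,x38), (83,x37), (83,x38)}
  {82, 83} × {x38, x39} = {(82,x38), (82,x39), (83,x38), (83,x39)}
  {82, 83} × {x37, x38, x39} = {(82,x37), (82,x38), (82,x39), (83,x37), (83,x38), (83,x39)}
These 16 distinct sets form the basis B.
Close under arbitrary unions to get τ_{X×Y}; counting gives |τ_{X×Y}| = 36.


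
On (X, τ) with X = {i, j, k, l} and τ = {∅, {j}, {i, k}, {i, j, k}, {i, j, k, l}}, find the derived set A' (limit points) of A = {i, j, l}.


A' = {k, l}

For each x ∈ X, list the open sets U ∈ τ with x ∈ U, then check whether U ∩ (A ∖ {x}) ≠ ∅ for every such U.
  x = i: open {i, k} ∋ x has {i, k} ∩ (A ∖ {i}) = ∅, so x is NOT a limit point.
  x = j: open {j} ∋ x has {j} ∩ (A ∖ {j}) = ∅, so x is NOT a limit point.
  x = k: opens ∋ x are {i, k}, {i, j, k}, {i, j, k, l}; each meets A ∖ {k}, so x IS a limit point.
  x = l: opens ∋ x are {i, j, k, l}; each meets A ∖ {l}, so x IS a limit point.
Collecting: A' = {k, l}.


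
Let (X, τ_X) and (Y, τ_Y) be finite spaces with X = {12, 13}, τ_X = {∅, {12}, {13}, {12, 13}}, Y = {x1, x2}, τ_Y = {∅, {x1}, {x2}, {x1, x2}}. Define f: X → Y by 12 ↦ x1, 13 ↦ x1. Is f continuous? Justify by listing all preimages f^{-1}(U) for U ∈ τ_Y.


f IS continuous.

Compute f^{-1}(U) for each U ∈ τ_Y:
  U = ∅: f^{-1}(U) = ∅ ∈ τ_X ✓.
  U = {x1}: f^{-1}(U) = {12, 13} ∈ τ_X ✓.
  U = {x2}: f^{-1}(U) = ∅ ∈ τ_X ✓.
  U = {x1, x2}: f^{-1}(U) = {12, 13} ∈ τ_X ✓.
Every preimage lies in τ_X, so f IS continuous.


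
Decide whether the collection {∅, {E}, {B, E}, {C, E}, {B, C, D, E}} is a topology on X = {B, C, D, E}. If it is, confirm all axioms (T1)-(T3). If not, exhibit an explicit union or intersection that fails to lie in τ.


τ is NOT a topology on X.

Axiom (T1): ∅ ∈ τ? Yes; X ∈ τ? Yes.
Axiom (T2/T3): check pairwise unions and intersections of members of τ.
Counterexample for (T2): {B, E} ∪ {C, E} = {B, C, E} ∉ τ. Therefore τ is NOT a topology.


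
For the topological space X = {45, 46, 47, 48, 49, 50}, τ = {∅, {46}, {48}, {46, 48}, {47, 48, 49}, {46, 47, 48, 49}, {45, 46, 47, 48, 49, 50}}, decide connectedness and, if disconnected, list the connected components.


(X, τ) is connected.

Find clopen sets (U ∈ τ with X ∖ U ∈ τ):
  U = ∅, X ∖ U = {45, 46, 47, 48, 49, 50} — both open, so U is clopen.
  U = {45, 46, 47, 48, 49, 50}, X ∖ U = ∅ — both open, so U is clopen.
Only trivial clopens (∅ and X) exist, so (X, τ) is connected.
Compute connected components by grouping points that agree on all clopens:
  component: {45, 46, 47, 48, 49, 50}


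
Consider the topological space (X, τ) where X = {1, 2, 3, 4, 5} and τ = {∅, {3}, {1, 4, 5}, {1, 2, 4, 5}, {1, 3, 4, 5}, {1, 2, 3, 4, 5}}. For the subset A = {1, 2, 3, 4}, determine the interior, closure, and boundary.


int(A) = {3}, cl(A) = {1, 2, 3, 4, 5}, ∂A = {1, 2, 4, 5}.

Closed sets in (X, τ) are complements of opens:
  closed(X, τ) = {∅, {2}, {3}, {2, 3}, {1, 2, 4, 5}, {1, 2, 3, 4, 5}}.
int(A) = ⋃ {U ∈ τ : U ⊆ A}. Opens contained in A: ∅, {3}.
Taking the union of these: int(A) = {3}.
cl(A) = ⋂ {C closed : A ⊆ C}. Closed sets containing A: {1, 2, 3, 4, 5}.
Intersecting these: cl(A) = {1, 2, 3, 4, 5}.
∂A = cl(A) ∖ int(A) = {1, 2, 3, 4, 5} ∖ {3} = {1, 2, 4, 5}.


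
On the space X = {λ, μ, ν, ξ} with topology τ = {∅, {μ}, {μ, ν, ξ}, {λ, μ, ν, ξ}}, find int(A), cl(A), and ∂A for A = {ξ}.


int(A) = ∅, cl(A) = {λ, ν, ξ}, ∂A = {λ, ν, ξ}.

Closed sets in (X, τ) are complements of opens:
  closed(X, τ) = {∅, {λ}, {λ, ν, ξ}, {λ, μ, ν, ξ}}.
int(A) = ⋃ {U ∈ τ : U ⊆ A}. Opens contained in A: ∅.
Taking the union of these: int(A) = ∅.
cl(A) = ⋂ {C closed : A ⊆ C}. Closed sets containing A: {λ, ν, ξ}, {λ, μ, ν, ξ}.
Intersecting these: cl(A) = {λ, ν, ξ}.
∂A = cl(A) ∖ int(A) = {λ, ν, ξ} ∖ ∅ = {λ, ν, ξ}.


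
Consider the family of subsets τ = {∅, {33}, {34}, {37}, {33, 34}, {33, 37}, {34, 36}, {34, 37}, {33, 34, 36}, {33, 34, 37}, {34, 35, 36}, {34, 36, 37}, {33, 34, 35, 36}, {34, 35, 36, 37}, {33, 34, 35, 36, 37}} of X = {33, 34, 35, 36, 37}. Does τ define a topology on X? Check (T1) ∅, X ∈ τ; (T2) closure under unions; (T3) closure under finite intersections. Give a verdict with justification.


τ is NOT a topology on X.

Axiom (T1): ∅ ∈ τ? Yes; X ∈ τ? Yes.
Axiom (T2/T3): check pairwise unions and intersections of members of τ.
Counterexample for (T2): {33} ∪ {34, 36, 37} = {33, 34, 36, 37} ∉ τ. Therefore τ is NOT a topology.


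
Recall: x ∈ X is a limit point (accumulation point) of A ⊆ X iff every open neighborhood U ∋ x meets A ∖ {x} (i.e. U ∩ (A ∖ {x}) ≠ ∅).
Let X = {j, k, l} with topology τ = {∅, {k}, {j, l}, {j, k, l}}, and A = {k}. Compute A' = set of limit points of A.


A' = ∅

For each x ∈ X, list the open sets U ∈ τ with x ∈ U, then check whether U ∩ (A ∖ {x}) ≠ ∅ for every such U.
  x = j: open {j, l} ∋ x has {j, l} ∩ (A ∖ {j}) = ∅, so x is NOT a limit point.
  x = k: open {k} ∋ x has {k} ∩ (A ∖ {k}) = ∅, so x is NOT a limit point.
  x = l: open {j, l} ∋ x has {j, l} ∩ (A ∖ {l}) = ∅, so x is NOT a limit point.
Collecting: A' = ∅.


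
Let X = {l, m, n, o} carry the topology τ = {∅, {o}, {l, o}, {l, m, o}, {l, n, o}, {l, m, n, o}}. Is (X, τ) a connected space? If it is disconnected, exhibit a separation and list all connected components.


(X, τ) is connected.

Find clopen sets (U ∈ τ with X ∖ U ∈ τ):
  U = ∅, X ∖ U = {l, m, n, o} — both open, so U is clopen.
  U = {l, m, n, o}, X ∖ U = ∅ — both open, so U is clopen.
Only trivial clopens (∅ and X) exist, so (X, τ) is connected.
Compute connected components by grouping points that agree on all clopens:
  component: {l, m, n, o}


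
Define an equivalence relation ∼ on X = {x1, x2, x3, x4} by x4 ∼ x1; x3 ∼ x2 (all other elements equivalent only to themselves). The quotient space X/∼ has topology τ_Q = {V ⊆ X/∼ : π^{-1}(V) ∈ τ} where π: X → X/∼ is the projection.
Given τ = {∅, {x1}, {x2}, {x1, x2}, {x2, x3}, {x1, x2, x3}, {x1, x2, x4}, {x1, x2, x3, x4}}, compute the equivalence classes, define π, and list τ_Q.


X/∼ = {[x1=x4], [x2=x3]}; |τ_Q| = 3.

Equivalence classes: [x1=x4], [x2=x3].
Quotient map π: X → X/∼ sends x1 ↦ [x1=x4], x2 ↦ [x2=x3], x3 ↦ [x2=x3], x4 ↦ [x1=x4].
For each subset V ⊆ X/∼, compute π^{-1}(V) ⊆ X and check whether π^{-1}(V) ∈ τ. V is open in τ_Q iff π^{-1}(V) ∈ τ.
  V = {}: π^{-1}(V) = ∅ ∈ τ ✓.
  V = {[x1=x4]}: π^{-1}(V) = {x1, x4} ∉ τ ✗.
  V = {[x2=x3]}: π^{-1}(V) = {x2, x3} ∈ τ ✓.
  V = {[x1=x4], [x2=x3]}: π^{-1}(V) = {x1, x2, x3, x4} ∈ τ ✓.
Open sets in the quotient: τ_Q = {{}, {[x2=x3]}, {[x1=x4], [x2=x3]}} (3 elements).


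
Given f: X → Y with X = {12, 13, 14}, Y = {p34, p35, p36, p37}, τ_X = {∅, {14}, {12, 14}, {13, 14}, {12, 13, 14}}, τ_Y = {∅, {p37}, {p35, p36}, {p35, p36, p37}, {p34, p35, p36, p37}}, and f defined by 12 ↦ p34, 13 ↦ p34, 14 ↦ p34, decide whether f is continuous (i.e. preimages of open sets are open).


f IS continuous.

Compute f^{-1}(U) for each U ∈ τ_Y:
  U = ∅: f^{-1}(U) = ∅ ∈ τ_X ✓.
  U = {p37}: f^{-1}(U) = ∅ ∈ τ_X ✓.
  U = {p35, p36}: f^{-1}(U) = ∅ ∈ τ_X ✓.
  U = {p35, p36, p37}: f^{-1}(U) = ∅ ∈ τ_X ✓.
  U = {p34, p35, p36, p37}: f^{-1}(U) = {12, 13, 14} ∈ τ_X ✓.
Every preimage lies in τ_X, so f IS continuous.


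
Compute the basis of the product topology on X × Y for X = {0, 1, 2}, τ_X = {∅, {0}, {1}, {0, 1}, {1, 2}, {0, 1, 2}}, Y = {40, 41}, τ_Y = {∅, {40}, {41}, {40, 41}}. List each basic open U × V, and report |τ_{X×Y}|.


Basis B = {∅ × ∅, {0} × {40}, {0} × {41}, {1} × {40}, {1} × {41}, {0} × {40, 41}, {0, 1} × {40}, {0, 1} × {41}, {1} × {40, 41}, {1, 2} × {40}, {1, 2} × {41}, {0, 1, 2} × {40}, {0, 1, 2} × {41}, {0, 1} × {40, 41}, {1, 2} × {40, 41}, {0, 1, 2} × {40, 41}}; |τ_{X×Y}| = 36.

Enumerate products U × V with U ∈ τ_X, V ∈ τ_Y (deduplicated):
  ∅ × ∅ = {} (∅)
  {0} × {40} = {(0,40)}
  {0} × {41} = {(0,41)}
  {1} × {40} = {(1,40)}
  {1} × {41} = {(1,41)}
  {0} × {40, 41} = {(0,40), (0,41)}
  {0, 1} × {40} = {(0,40), (1,40)}
  {0, 1} × {41} = {(0,41), (1,41)}
  {1} × {40, 41} = {(1,40), (1,41)}
  {1, 2} × {40} = {(1,40), (2,40)}
  {1, 2} × {41} = {(1,41), (2,41)}
  {0, 1, 2} × {40} = {(0,40), (1,40), (2,40)}
  {0, 1, 2} × {41} = {(0,41), (1,41), (2,41)}
  {0, 1} × {40, 41} = {(0,40), (0,41), (1,40), (1,41)}
  {1, 2} × {40, 41} = {(1,40), (1,41), (2,40), (2,41)}
  {0, 1, 2} × {40, 41} = {(0,40), (0,41), (1,40), (1,41), (2,40), (2,41)}
These 16 distinct sets form the basis B.
Close under arbitrary unions to get τ_{X×Y}; counting gives |τ_{X×Y}| = 36.


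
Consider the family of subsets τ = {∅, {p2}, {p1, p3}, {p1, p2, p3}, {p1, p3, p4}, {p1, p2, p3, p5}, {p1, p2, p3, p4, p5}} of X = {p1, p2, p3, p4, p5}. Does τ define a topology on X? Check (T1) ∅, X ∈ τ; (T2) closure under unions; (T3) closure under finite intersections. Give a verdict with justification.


τ is NOT a topology on X.

Axiom (T1): ∅ ∈ τ? Yes; X ∈ τ? Yes.
Axiom (T2/T3): check pairwise unions and intersections of members of τ.
Counterexample for (T2): {p2} ∪ {p1, p3, p4} = {p1, p2, p3, p4} ∉ τ. Therefore τ is NOT a topology.


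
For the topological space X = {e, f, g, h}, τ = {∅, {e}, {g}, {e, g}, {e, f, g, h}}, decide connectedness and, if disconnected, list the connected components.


(X, τ) is connected.

Find clopen sets (U ∈ τ with X ∖ U ∈ τ):
  U = ∅, X ∖ U = {e, f, g, h} — both open, so U is clopen.
  U = {e, f, g, h}, X ∖ U = ∅ — both open, so U is clopen.
Only trivial clopens (∅ and X) exist, so (X, τ) is connected.
Compute connected components by grouping points that agree on all clopens:
  component: {e, f, g, h}


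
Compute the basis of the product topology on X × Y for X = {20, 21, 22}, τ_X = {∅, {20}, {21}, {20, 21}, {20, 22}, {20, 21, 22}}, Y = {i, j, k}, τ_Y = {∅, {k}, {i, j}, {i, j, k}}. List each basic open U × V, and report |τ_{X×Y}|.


Basis B = {∅ × ∅, {20} × {k}, {21} × {k}, {20} × {i, j}, {20, 21} × {k}, {20, 22} × {k}, {21} × {i, j}, {20} × {i, j, k}, {20, 21, 22} × {k}, {21} × {i, j, k}, {20, 21} × {i, j}, {20, 22} × {i, j}, {20, 21} × {i, j, k}, {20, 22} × {i, j, k}, {20, 21, 22} × {i, j}, {20, 21, 22} × {i, j, k}}; |τ_{X×Y}| = 36.

Enumerate products U × V with U ∈ τ_X, V ∈ τ_Y (deduplicated):
  ∅ × ∅ = {} (∅)
  {20} × {k} = {(20,k)}
  {21} × {k} = {(21,k)}
  {20} × {i, j} = {(20,i), (20,j)}
  {20, 21} × {k} = {(20,k), (21,k)}
  {20, 22} × {k} = {(20,k), (22,k)}
  {21} × {i, j} = {(21,i), (21,j)}
  {20} × {i, j, k} = {(20,i), (20,j), (20,k)}
  {20, 21, 22} × {k} = {(20,k), (21,k), (22,k)}
  {21} × {i, j, k} = {(21,i), (21,j), (21,k)}
  {20, 21} × {i, j} = {(20,i), (20,j), (21,i), (21,j)}
  {20, 22} × {i, j} = {(20,i), (20,j), (22,i), (22,j)}
  {20, 21} × {i, j, k} = {(20,i), (20,j), (20,k), (21,i), (21,j), (21,k)}
  {20, 22} × {i, j, k} = {(20,i), (20,j), (20,k), (22,i), (22,j), (22,k)}
  {20, 21, 22} × {i, j} = {(20,i), (20,j), (21,i), (21,j), (22,i), (22,j)}
  {20, 21, 22} × {i, j, k} = {(20,i), (20,j), (20,k), (21,i), (21,j), (21,k), (22,i), (22,j), (22,k)}
These 16 distinct sets form the basis B.
Close under arbitrary unions to get τ_{X×Y}; counting gives |τ_{X×Y}| = 36.


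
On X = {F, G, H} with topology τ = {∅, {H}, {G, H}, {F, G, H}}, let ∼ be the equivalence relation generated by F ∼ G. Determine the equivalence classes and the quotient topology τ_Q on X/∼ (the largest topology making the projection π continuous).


X/∼ = {[F=G], [H]}; |τ_Q| = 3.

Equivalence classes: [F=G], [H].
Quotient map π: X → X/∼ sends F ↦ [F=G], G ↦ [F=G], H ↦ [H].
For each subset V ⊆ X/∼, compute π^{-1}(V) ⊆ X and check whether π^{-1}(V) ∈ τ. V is open in τ_Q iff π^{-1}(V) ∈ τ.
  V = {}: π^{-1}(V) = ∅ ∈ τ ✓.
  V = {[F=G]}: π^{-1}(V) = {F, G} ∉ τ ✗.
  V = {[H]}: π^{-1}(V) = {H} ∈ τ ✓.
  V = {[F=G], [H]}: π^{-1}(V) = {F, G, H} ∈ τ ✓.
Open sets in the quotient: τ_Q = {{}, {[H]}, {[F=G], [H]}} (3 elements).


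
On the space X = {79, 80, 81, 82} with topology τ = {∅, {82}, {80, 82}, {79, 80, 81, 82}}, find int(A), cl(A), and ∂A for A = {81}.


int(A) = ∅, cl(A) = {79, 81}, ∂A = {79, 81}.

Closed sets in (X, τ) are complements of opens:
  closed(X, τ) = {∅, {79, 81}, {79, 80, 81}, {79, 80, 81, 82}}.
int(A) = ⋃ {U ∈ τ : U ⊆ A}. Opens contained in A: ∅.
Taking the union of these: int(A) = ∅.
cl(A) = ⋂ {C closed : A ⊆ C}. Closed sets containing A: {79, 81}, {79, 80, 81}, {79, 80, 81, 82}.
Intersecting these: cl(A) = {79, 81}.
∂A = cl(A) ∖ int(A) = {79, 81} ∖ ∅ = {79, 81}.


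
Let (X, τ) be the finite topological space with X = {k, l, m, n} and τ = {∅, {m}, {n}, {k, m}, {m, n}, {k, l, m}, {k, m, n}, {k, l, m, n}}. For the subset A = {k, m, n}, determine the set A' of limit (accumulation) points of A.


A' = {k, l}

For each x ∈ X, list the open sets U ∈ τ with x ∈ U, then check whether U ∩ (A ∖ {x}) ≠ ∅ for every such U.
  x = k: opens ∋ x are {k, m}, {k, l, m}, {k, m, n}, {k, l, m, n}; each meets A ∖ {k}, so x IS a limit point.
  x = l: opens ∋ x are {k, l, m}, {k, l, m, n}; each meets A ∖ {l}, so x IS a limit point.
  x = m: open {m} ∋ x has {m} ∩ (A ∖ {m}) = ∅, so x is NOT a limit point.
  x = n: open {n} ∋ x has {n} ∩ (A ∖ {n}) = ∅, so x is NOT a limit point.
Collecting: A' = {k, l}.


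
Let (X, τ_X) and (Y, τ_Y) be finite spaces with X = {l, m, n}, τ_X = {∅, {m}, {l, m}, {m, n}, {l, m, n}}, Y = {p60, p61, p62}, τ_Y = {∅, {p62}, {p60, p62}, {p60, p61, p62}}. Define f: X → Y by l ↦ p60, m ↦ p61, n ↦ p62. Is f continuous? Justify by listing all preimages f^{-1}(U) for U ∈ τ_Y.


f is NOT continuous.

Compute f^{-1}(U) for each U ∈ τ_Y:
  U = ∅: f^{-1}(U) = ∅ ∈ τ_X ✓.
  U = {p62}: f^{-1}(U) = {n} ∉ τ_X ✗.
  U = {p60, p62}: f^{-1}(U) = {l, n} ∉ τ_X ✗.
  U = {p60, p61, p62}: f^{-1}(U) = {l, m, n} ∈ τ_X ✓.
Found U = {p62} with f^{-1}(U) = {n} not in τ_X. Therefore f is NOT continuous.


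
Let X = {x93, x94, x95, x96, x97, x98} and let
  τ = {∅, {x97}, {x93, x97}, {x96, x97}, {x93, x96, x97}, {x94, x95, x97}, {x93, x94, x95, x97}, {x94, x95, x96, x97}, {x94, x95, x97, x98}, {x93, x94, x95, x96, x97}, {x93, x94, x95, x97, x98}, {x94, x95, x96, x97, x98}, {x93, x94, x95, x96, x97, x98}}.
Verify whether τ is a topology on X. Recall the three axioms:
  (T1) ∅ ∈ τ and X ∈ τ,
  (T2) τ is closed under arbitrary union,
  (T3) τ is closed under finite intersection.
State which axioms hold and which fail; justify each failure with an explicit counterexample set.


τ IS a topology on X.

Axiom (T1): ∅ ∈ τ? Yes; X ∈ τ? Yes.
Axiom (T2/T3): check pairwise unions and intersections of members of τ.
All pairwise intersections and unions checked — each lies in τ. Therefore τ satisfies (T1), (T2), (T3): it IS a topology on X.


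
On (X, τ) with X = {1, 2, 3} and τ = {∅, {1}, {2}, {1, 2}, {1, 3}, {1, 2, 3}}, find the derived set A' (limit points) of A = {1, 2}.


A' = {3}

For each x ∈ X, list the open sets U ∈ τ with x ∈ U, then check whether U ∩ (A ∖ {x}) ≠ ∅ for every such U.
  x = 1: open {1} ∋ x has {1} ∩ (A ∖ {1}) = ∅, so x is NOT a limit point.
  x = 2: open {2} ∋ x has {2} ∩ (A ∖ {2}) = ∅, so x is NOT a limit point.
  x = 3: opens ∋ x are {1, 3}, {1, 2, 3}; each meets A ∖ {3}, so x IS a limit point.
Collecting: A' = {3}.


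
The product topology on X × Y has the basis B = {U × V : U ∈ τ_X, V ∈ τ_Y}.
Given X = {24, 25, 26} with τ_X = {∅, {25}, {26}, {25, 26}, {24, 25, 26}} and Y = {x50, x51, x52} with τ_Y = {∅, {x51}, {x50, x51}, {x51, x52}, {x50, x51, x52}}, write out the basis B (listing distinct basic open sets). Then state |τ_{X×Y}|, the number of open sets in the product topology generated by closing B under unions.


Basis B = {∅ × ∅, {25} × {x51}, {26} × {x51}, {25} × {x50, x51}, {25} × {x51, x52}, {25, 26} × {x51}, {26} × {x50, x51}, {26} × {x51, x52}, {24, 25, 26} × {x51}, {25} × {x50, x51, x52}, {26} × {x50, x51, x52}, {25, 26} × {x50, x51}, {25, 26} × {x51, x52}, {24, 25, 26} × {x50, x51}, {24, 25, 26} × {x51, x52}, {25, 26} × {x50, x51, x52}, {24, 25, 26} × {x50, x51, x52}}; |τ_{X×Y}| = 50.

Enumerate products U × V with U ∈ τ_X, V ∈ τ_Y (deduplicated):
  ∅ × ∅ = {} (∅)
  {25} × {x51} = {(25,x51)}
  {26} × {x51} = {(26,x51)}
  {25} × {x50, x51} = {(25,x50), (25,x51)}
  {25} × {x51, x52} = {(25,x51), (25,x52)}
  {25, 26} × {x51} = {(25,x51), (26,x51)}
  {26} × {x50, x51} = {(26,x50), (26,x51)}
  {26} × {x51, x52} = {(26,x51), (26,x52)}
  {24, 25, 26} × {x51} = {(24,x51), (25,x51), (26,x51)}
  {25} × {x50, x51, x52} = {(25,x50), (25,x51), (25,x52)}
  {26} × {x50, x51, x52} = {(26,x50), (26,x51), (26,x52)}
  {25, 26} × {x50, x51} = {(25,x50), (25,x51), (26,x50), (26,x51)}
  {25, 26} × {x51, x52} = {(25,x51), (25,x52), (26,x51), (26,x52)}
  {24, 25, 26} × {x50, x51} = {(24,x50), (24,x51), (25,x50), (25,x51), (26,x50), (26,x51)}
  {24, 25, 26} × {x51, x52} = {(24,x51), (24,x52), (25,x51), (25,x52), (26,x51), (26,x52)}
  {25, 26} × {x50, x51, x52} = {(25,x50), (25,x51), (25,x52), (26,x50), (26,x51), (26,x52)}
  {24, 25, 26} × {x50, x51, x52} = {(24,x50), (24,x51), (24,x52), (25,x50), (25,x51), (25,x52), (26,x50), (26,x51), (26,x52)}
These 17 distinct sets form the basis B.
Close under arbitrary unions to get τ_{X×Y}; counting gives |τ_{X×Y}| = 50.


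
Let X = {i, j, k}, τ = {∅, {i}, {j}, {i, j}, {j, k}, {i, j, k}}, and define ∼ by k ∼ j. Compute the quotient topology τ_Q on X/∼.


X/∼ = {[i], [j=k]}; |τ_Q| = 4.

Equivalence classes: [i], [j=k].
Quotient map π: X → X/∼ sends i ↦ [i], j ↦ [j=k], k ↦ [j=k].
For each subset V ⊆ X/∼, compute π^{-1}(V) ⊆ X and check whether π^{-1}(V) ∈ τ. V is open in τ_Q iff π^{-1}(V) ∈ τ.
  V = {}: π^{-1}(V) = ∅ ∈ τ ✓.
  V = {[i]}: π^{-1}(V) = {i} ∈ τ ✓.
  V = {[j=k]}: π^{-1}(V) = {j, k} ∈ τ ✓.
  V = {[i], [j=k]}: π^{-1}(V) = {i, j, k} ∈ τ ✓.
Open sets in the quotient: τ_Q = {{}, {[i]}, {[j=k]}, {[i], [j=k]}} (4 elements).


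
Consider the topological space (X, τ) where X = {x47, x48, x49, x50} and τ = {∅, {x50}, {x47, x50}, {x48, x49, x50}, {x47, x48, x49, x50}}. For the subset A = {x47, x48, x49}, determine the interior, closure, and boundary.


int(A) = ∅, cl(A) = {x47, x48, x49}, ∂A = {x47, x48, x49}.

Closed sets in (X, τ) are complements of opens:
  closed(X, τ) = {∅, {x47}, {x48, x49}, {x47, x48, x49}, {x47, x48, x49, x50}}.
int(A) = ⋃ {U ∈ τ : U ⊆ A}. Opens contained in A: ∅.
Taking the union of these: int(A) = ∅.
cl(A) = ⋂ {C closed : A ⊆ C}. Closed sets containing A: {x47, x48, x49}, {x47, x48, x49, x50}.
Intersecting these: cl(A) = {x47, x48, x49}.
∂A = cl(A) ∖ int(A) = {x47, x48, x49} ∖ ∅ = {x47, x48, x49}.


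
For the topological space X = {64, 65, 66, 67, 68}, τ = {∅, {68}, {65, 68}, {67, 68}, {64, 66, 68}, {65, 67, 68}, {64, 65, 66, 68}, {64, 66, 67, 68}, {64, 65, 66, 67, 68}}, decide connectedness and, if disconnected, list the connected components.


(X, τ) is connected.

Find clopen sets (U ∈ τ with X ∖ U ∈ τ):
  U = ∅, X ∖ U = {64, 65, 66, 67, 68} — both open, so U is clopen.
  U = {64, 65, 66, 67, 68}, X ∖ U = ∅ — both open, so U is clopen.
Only trivial clopens (∅ and X) exist, so (X, τ) is connected.
Compute connected components by grouping points that agree on all clopens:
  component: {64, 65, 66, 67, 68}


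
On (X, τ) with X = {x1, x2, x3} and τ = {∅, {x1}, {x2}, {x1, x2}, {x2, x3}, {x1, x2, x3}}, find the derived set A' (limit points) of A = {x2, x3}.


A' = {x3}

For each x ∈ X, list the open sets U ∈ τ with x ∈ U, then check whether U ∩ (A ∖ {x}) ≠ ∅ for every such U.
  x = x1: open {x1} ∋ x has {x1} ∩ (A ∖ {x1}) = ∅, so x is NOT a limit point.
  x = x2: open {x2} ∋ x has {x2} ∩ (A ∖ {x2}) = ∅, so x is NOT a limit point.
  x = x3: opens ∋ x are {x2, x3}, {x1, x2, x3}; each meets A ∖ {x3}, so x IS a limit point.
Collecting: A' = {x3}.


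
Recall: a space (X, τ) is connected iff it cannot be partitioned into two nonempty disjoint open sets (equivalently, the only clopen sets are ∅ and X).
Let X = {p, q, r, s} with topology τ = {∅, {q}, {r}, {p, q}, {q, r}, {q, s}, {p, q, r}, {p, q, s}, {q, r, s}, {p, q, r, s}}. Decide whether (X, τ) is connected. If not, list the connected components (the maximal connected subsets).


(X, τ) is disconnected; components = [{r}, {p, q, s}].

Find clopen sets (U ∈ τ with X ∖ U ∈ τ):
  U = ∅, X ∖ U = {p, q, r, s} — both open, so U is clopen.
  U = {r}, X ∖ U = {p, q, s} — both open, so U is clopen.
  U = {p, q, s}, X ∖ U = {r} — both open, so U is clopen.
  U = {p, q, r, s}, X ∖ U = ∅ — both open, so U is clopen.
Nontrivial clopen(s) exist: e.g. {r}. So (X, τ) is disconnected.
Compute connected components by grouping points that agree on all clopens:
  component: {r}
  component: {p, q, s}


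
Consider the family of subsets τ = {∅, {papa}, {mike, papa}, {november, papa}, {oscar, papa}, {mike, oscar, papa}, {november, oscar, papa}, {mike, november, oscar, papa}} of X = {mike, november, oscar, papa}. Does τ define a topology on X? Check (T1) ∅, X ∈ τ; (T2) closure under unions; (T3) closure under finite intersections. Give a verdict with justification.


τ is NOT a topology on X.

Axiom (T1): ∅ ∈ τ? Yes; X ∈ τ? Yes.
Axiom (T2/T3): check pairwise unions and intersections of members of τ.
Counterexample for (T2): {mike, papa} ∪ {november, papa} = {mike, november, papa} ∉ τ. Therefore τ is NOT a topology.


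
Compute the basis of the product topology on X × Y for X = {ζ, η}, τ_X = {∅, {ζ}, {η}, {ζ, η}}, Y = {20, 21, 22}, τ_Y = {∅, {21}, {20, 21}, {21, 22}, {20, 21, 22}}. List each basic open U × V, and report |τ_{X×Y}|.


Basis B = {∅ × ∅, {ζ} × {21}, {η} × {21}, {ζ} × {20, 21}, {ζ} × {21, 22}, {ζ, η} × {21}, {η} × {20, 21}, {η} × {21, 22}, {ζ} × {20, 21, 22}, {η} × {20, 21, 22}, {ζ, η} × {20, 21}, {ζ, η} × {21, 22}, {ζ, η} × {20, 21, 22}}; |τ_{X×Y}| = 25.

Enumerate products U × V with U ∈ τ_X, V ∈ τ_Y (deduplicated):
  ∅ × ∅ = {} (∅)
  {ζ} × {21} = {(ζ,21)}
  {η} × {21} = {(η,21)}
  {ζ} × {20, 21} = {(ζ,20), (ζ,21)}
  {ζ} × {21, 22} = {(ζ,21), (ζ,22)}
  {ζ, η} × {21} = {(ζ,21), (η,21)}
  {η} × {20, 21} = {(η,20), (η,21)}
  {η} × {21, 22} = {(η,21), (η,22)}
  {ζ} × {20, 21, 22} = {(ζ,20), (ζ,21), (ζ,22)}
  {η} × {20, 21, 22} = {(η,20), (η,21), (η,22)}
  {ζ, η} × {20, 21} = {(ζ,20), (ζ,21), (η,20), (η,21)}
  {ζ, η} × {21, 22} = {(ζ,21), (ζ,22), (η,21), (η,22)}
  {ζ, η} × {20, 21, 22} = {(ζ,20), (ζ,21), (ζ,22), (η,20), (η,21), (η,22)}
These 13 distinct sets form the basis B.
Close under arbitrary unions to get τ_{X×Y}; counting gives |τ_{X×Y}| = 25.


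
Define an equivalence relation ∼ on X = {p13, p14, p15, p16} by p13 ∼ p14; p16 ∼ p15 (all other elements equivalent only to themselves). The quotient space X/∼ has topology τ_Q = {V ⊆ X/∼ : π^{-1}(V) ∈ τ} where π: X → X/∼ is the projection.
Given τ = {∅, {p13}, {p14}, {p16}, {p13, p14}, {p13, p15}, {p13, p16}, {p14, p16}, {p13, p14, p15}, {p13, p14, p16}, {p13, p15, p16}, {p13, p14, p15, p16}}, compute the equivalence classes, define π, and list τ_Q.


X/∼ = {[p13=p14], [p15=p16]}; |τ_Q| = 3.

Equivalence classes: [p13=p14], [p15=p16].
Quotient map π: X → X/∼ sends p13 ↦ [p13=p14], p14 ↦ [p13=p14], p15 ↦ [p15=p16], p16 ↦ [p15=p16].
For each subset V ⊆ X/∼, compute π^{-1}(V) ⊆ X and check whether π^{-1}(V) ∈ τ. V is open in τ_Q iff π^{-1}(V) ∈ τ.
  V = {}: π^{-1}(V) = ∅ ∈ τ ✓.
  V = {[p13=p14]}: π^{-1}(V) = {p13, p14} ∈ τ ✓.
  V = {[p15=p16]}: π^{-1}(V) = {p15, p16} ∉ τ ✗.
  V = {[p13=p14], [p15=p16]}: π^{-1}(V) = {p13, p14, p15, p16} ∈ τ ✓.
Open sets in the quotient: τ_Q = {{}, {[p13=p14]}, {[p13=p14], [p15=p16]}} (3 elements).


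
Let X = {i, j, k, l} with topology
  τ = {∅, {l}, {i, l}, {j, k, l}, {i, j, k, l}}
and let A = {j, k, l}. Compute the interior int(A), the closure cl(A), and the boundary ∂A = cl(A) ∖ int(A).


int(A) = {j, k, l}, cl(A) = {i, j, k, l}, ∂A = {i}.

Closed sets in (X, τ) are complements of opens:
  closed(X, τ) = {∅, {i}, {j, k}, {i, j, k}, {i, j, k, l}}.
int(A) = ⋃ {U ∈ τ : U ⊆ A}. Opens contained in A: ∅, {l}, {j, k, l}.
Taking the union of these: int(A) = {j, k, l}.
cl(A) = ⋂ {C closed : A ⊆ C}. Closed sets containing A: {i, j, k, l}.
Intersecting these: cl(A) = {i, j, k, l}.
∂A = cl(A) ∖ int(A) = {i, j, k, l} ∖ {j, k, l} = {i}.


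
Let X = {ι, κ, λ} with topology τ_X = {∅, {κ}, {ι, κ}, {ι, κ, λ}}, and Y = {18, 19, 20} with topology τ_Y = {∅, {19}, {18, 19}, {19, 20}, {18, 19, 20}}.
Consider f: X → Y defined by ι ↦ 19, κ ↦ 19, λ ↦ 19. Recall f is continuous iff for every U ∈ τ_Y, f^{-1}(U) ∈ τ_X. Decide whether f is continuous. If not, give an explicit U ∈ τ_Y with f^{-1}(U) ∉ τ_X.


f IS continuous.

Compute f^{-1}(U) for each U ∈ τ_Y:
  U = ∅: f^{-1}(U) = ∅ ∈ τ_X ✓.
  U = {19}: f^{-1}(U) = {ι, κ, λ} ∈ τ_X ✓.
  U = {18, 19}: f^{-1}(U) = {ι, κ, λ} ∈ τ_X ✓.
  U = {19, 20}: f^{-1}(U) = {ι, κ, λ} ∈ τ_X ✓.
  U = {18, 19, 20}: f^{-1}(U) = {ι, κ, λ} ∈ τ_X ✓.
Every preimage lies in τ_X, so f IS continuous.


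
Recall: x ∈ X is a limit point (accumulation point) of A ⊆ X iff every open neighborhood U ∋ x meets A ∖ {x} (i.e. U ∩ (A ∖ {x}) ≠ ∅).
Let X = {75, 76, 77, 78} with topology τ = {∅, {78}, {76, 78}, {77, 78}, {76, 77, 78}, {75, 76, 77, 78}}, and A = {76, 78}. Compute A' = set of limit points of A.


A' = {75, 76, 77}

For each x ∈ X, list the open sets U ∈ τ with x ∈ U, then check whether U ∩ (A ∖ {x}) ≠ ∅ for every such U.
  x = 75: opens ∋ x are {75, 76, 77, 78}; each meets A ∖ {75}, so x IS a limit point.
  x = 76: opens ∋ x are {76, 78}, {76, 77, 78}, {75, 76, 77, 78}; each meets A ∖ {76}, so x IS a limit point.
  x = 77: opens ∋ x are {77, 78}, {76, 77, 78}, {75, 76, 77, 78}; each meets A ∖ {77}, so x IS a limit point.
  x = 78: open {78} ∋ x has {78} ∩ (A ∖ {78}) = ∅, so x is NOT a limit point.
Collecting: A' = {75, 76, 77}.


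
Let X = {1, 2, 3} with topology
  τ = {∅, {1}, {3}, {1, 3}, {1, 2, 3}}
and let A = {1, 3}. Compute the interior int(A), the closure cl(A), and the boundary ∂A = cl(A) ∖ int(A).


int(A) = {1, 3}, cl(A) = {1, 2, 3}, ∂A = {2}.

Closed sets in (X, τ) are complements of opens:
  closed(X, τ) = {∅, {2}, {1, 2}, {2, 3}, {1, 2, 3}}.
int(A) = ⋃ {U ∈ τ : U ⊆ A}. Opens contained in A: ∅, {1}, {3}, {1, 3}.
Taking the union of these: int(A) = {1, 3}.
cl(A) = ⋂ {C closed : A ⊆ C}. Closed sets containing A: {1, 2, 3}.
Intersecting these: cl(A) = {1, 2, 3}.
∂A = cl(A) ∖ int(A) = {1, 2, 3} ∖ {1, 3} = {2}.


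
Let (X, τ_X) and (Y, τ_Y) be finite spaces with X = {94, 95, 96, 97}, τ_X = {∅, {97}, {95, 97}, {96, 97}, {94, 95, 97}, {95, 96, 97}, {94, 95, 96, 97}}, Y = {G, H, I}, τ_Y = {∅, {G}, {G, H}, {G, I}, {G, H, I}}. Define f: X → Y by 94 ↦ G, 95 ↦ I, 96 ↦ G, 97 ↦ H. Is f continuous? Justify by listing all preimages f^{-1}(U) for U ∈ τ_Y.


f is NOT continuous.

Compute f^{-1}(U) for each U ∈ τ_Y:
  U = ∅: f^{-1}(U) = ∅ ∈ τ_X ✓.
  U = {G}: f^{-1}(U) = {94, 96} ∉ τ_X ✗.
  U = {G, H}: f^{-1}(U) = {94, 96, 97} ∉ τ_X ✗.
  U = {G, I}: f^{-1}(U) = {94, 95, 96} ∉ τ_X ✗.
  U = {G, H, I}: f^{-1}(U) = {94, 95, 96, 97} ∈ τ_X ✓.
Found U = {G} with f^{-1}(U) = {94, 96} not in τ_X. Therefore f is NOT continuous.


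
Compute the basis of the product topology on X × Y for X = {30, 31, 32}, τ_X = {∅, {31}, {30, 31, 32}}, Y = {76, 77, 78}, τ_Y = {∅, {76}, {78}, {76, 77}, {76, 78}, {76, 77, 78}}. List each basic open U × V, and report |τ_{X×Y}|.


Basis B = {∅ × ∅, {31} × {76}, {31} × {78}, {31} × {76, 77}, {31} × {76, 78}, {30, 31, 32} × {76}, {30, 31, 32} × {78}, {31} × {76, 77, 78}, {30, 31, 32} × {76, 77}, {30, 31, 32} × {76, 78}, {30, 31, 32} × {76, 77, 78}}; |τ_{X×Y}| = 18.

Enumerate products U × V with U ∈ τ_X, V ∈ τ_Y (deduplicated):
  ∅ × ∅ = {} (∅)
  {31} × {76} = {(31,76)}
  {31} × {78} = {(31,78)}
  {31} × {76, 77} = {(31,76), (31,77)}
  {31} × {76, 78} = {(31,76), (31,78)}
  {30, 31, 32} × {76} = {(30,76), (31,76), (32,76)}
  {30, 31, 32} × {78} = {(30,78), (31,78), (32,78)}
  {31} × {76, 77, 78} = {(31,76), (31,77), (31,78)}
  {30, 31, 32} × {76, 77} = {(30,76), (30,77), (31,76), (31,77), (32,76), (32,77)}
  {30, 31, 32} × {76, 78} = {(30,76), (30,78), (31,76), (31,78), (32,76), (32,78)}
  {30, 31, 32} × {76, 77, 78} = {(30,76), (30,77), (30,78), (31,76), (31,77), (31,78), (32,76), (32,77), (32,78)}
These 11 distinct sets form the basis B.
Close under arbitrary unions to get τ_{X×Y}; counting gives |τ_{X×Y}| = 18.


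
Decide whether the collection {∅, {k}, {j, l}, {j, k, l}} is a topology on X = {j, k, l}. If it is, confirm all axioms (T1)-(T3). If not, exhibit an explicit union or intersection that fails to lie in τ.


τ IS a topology on X.

Axiom (T1): ∅ ∈ τ? Yes; X ∈ τ? Yes.
Axiom (T2/T3): check pairwise unions and intersections of members of τ.
All pairwise intersections and unions checked — each lies in τ. Therefore τ satisfies (T1), (T2), (T3): it IS a topology on X.


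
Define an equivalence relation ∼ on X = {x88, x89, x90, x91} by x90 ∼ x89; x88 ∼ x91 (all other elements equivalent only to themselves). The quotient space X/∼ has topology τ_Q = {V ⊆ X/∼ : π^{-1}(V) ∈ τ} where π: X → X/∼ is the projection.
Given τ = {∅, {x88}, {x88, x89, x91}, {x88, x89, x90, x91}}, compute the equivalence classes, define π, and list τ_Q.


X/∼ = {[x88=x91], [x89=x90]}; |τ_Q| = 2.

Equivalence classes: [x88=x91], [x89=x90].
Quotient map π: X → X/∼ sends x88 ↦ [x88=x91], x89 ↦ [x89=x90], x90 ↦ [x89=x90], x91 ↦ [x88=x91].
For each subset V ⊆ X/∼, compute π^{-1}(V) ⊆ X and check whether π^{-1}(V) ∈ τ. V is open in τ_Q iff π^{-1}(V) ∈ τ.
  V = {}: π^{-1}(V) = ∅ ∈ τ ✓.
  V = {[x88=x91]}: π^{-1}(V) = {x88, x91} ∉ τ ✗.
  V = {[x89=x90]}: π^{-1}(V) = {x89, x90} ∉ τ ✗.
  V = {[x88=x91], [x89=x90]}: π^{-1}(V) = {x88, x89, x90, x91} ∈ τ ✓.
Open sets in the quotient: τ_Q = {{}, {[x88=x91], [x89=x90]}} (2 elements).


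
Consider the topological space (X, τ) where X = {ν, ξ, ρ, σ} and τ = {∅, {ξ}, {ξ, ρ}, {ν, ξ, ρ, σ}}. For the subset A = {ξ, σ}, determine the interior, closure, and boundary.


int(A) = {ξ}, cl(A) = {ν, ξ, ρ, σ}, ∂A = {ν, ρ, σ}.

Closed sets in (X, τ) are complements of opens:
  closed(X, τ) = {∅, {ν, σ}, {ν, ρ, σ}, {ν, ξ, ρ, σ}}.
int(A) = ⋃ {U ∈ τ : U ⊆ A}. Opens contained in A: ∅, {ξ}.
Taking the union of these: int(A) = {ξ}.
cl(A) = ⋂ {C closed : A ⊆ C}. Closed sets containing A: {ν, ξ, ρ, σ}.
Intersecting these: cl(A) = {ν, ξ, ρ, σ}.
∂A = cl(A) ∖ int(A) = {ν, ξ, ρ, σ} ∖ {ξ} = {ν, ρ, σ}.
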